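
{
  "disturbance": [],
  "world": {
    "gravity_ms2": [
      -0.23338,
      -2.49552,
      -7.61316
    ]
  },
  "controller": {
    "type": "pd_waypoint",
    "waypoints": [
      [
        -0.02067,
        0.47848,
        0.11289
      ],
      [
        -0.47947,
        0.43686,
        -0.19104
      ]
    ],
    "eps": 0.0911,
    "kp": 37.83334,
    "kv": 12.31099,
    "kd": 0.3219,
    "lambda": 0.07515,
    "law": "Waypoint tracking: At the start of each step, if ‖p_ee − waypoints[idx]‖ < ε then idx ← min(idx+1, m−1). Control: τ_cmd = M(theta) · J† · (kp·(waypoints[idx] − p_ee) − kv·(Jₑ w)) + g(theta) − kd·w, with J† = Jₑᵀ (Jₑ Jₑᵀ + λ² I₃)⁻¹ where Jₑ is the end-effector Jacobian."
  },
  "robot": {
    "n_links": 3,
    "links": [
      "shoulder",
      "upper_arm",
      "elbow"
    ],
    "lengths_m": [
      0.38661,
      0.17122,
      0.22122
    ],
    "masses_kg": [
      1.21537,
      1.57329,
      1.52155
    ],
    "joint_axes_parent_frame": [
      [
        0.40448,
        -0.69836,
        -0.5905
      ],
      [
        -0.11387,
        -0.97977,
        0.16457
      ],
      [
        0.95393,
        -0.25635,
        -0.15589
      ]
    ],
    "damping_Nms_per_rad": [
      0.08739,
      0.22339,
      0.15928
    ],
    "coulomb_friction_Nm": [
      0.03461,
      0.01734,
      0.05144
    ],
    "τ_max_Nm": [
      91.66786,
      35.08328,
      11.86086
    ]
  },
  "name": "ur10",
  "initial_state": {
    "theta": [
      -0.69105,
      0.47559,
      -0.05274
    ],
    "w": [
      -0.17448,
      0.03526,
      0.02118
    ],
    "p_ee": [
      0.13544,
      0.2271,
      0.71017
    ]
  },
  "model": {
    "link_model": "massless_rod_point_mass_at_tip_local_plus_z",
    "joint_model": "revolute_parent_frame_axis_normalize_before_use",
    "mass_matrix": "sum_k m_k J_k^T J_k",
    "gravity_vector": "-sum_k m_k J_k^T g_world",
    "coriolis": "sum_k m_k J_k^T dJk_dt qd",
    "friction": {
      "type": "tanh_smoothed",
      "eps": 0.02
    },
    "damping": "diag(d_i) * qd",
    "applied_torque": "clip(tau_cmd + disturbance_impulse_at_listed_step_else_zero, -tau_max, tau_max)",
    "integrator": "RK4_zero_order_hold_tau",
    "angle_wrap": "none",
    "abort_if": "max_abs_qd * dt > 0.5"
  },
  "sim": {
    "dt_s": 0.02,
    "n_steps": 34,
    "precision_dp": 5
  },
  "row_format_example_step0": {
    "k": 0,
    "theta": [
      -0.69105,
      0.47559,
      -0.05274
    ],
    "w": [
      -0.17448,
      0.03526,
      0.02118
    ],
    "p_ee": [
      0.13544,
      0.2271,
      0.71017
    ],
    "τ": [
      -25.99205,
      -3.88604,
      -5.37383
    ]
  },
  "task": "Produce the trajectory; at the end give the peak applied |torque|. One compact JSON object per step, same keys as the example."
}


{"k":1,"theta":[-0.70985,0.49512,-0.05193],"w":[-1.69834,1.89753,0.02955],"p_ee":[0.13537,0.23065,0.70715],"\u03c4":[-20.8009,-3.90172,-4.07397]}
{"k":2,"theta":[-0.75558,0.54618,-0.05246],"w":[-2.8742,3.19198,-0.12204],"p_ee":[0.13375,0.23851,0.69952],"\u03c4":[-15.5983,-3.53732,-2.95812]}
{"k":3,"theta":[-0.82176,0.61816,-0.05803],"w":[-3.74549,3.99006,-0.4722],"p_ee":[0.13157,0.24946,0.68767],"\u03c4":[-10.27278,-2.84223,-1.99993]}
{"k":4,"theta":[-0.90251,0.70165,-0.07213],"w":[-4.33232,4.34644,-0.95464],"p_ee":[0.12943,0.26247,0.67204],"\u03c4":[-5.23066,-1.98913,-1.21399]}
{"k":5,"theta":[-0.99251,0.78867,-0.09613],"w":[-4.67287,4.35017,-1.44189],"p_ee":[0.12764,0.2767,0.65332],"\u03c4":[-0.94021,-1.16624,-0.62283]}
{"k":6,"theta":[-1.0874,0.87332,-0.12904],"w":[-4.8239,4.11736,-1.83288],"p_ee":[0.12625,0.29149,0.63236],"\u03c4":[2.40227,-0.48762,-0.21499]}
{"k":7,"theta":[-1.18401,0.95198,-0.16841],"w":[-4.84408,3.75778,-2.08492],"p_ee":[0.12519,0.30636,0.60999],"\u03c4":[4.8498,0.01422,0.04634]}
{"k":8,"theta":[-1.28019,1.02295,-0.21147],"w":[-4.7812,3.35227,-2.20281],"p_ee":[0.12431,0.321,0.58692],"\u03c4":[6.56593,0.3561,0.2043]}
{"k":9,"theta":[-1.37462,1.08584,-0.25577],"w":[-4.66921,2.95027,-2.21399],"p_ee":[0.12344,0.3352,0.56369],"\u03c4":[7.72789,0.57344,0.29566]}
{"k":10,"theta":[-1.46656,1.14099,-0.29951],"w":[-4.53045,2.57741,-2.15005],"p_ee":[0.12244,0.34884,0.54069],"\u03c4":[8.48727,0.70265,0.34681]}
{"k":11,"theta":[-1.55562,1.18909,-0.34145],"w":[-4.37903,2.24433,-2.03812],"p_ee":[0.12119,0.36186,0.51816],"\u03c4":[8.96187,0.77388,0.37464]}
{"k":12,"theta":[-1.64161,1.23098,-0.38085],"w":[-4.22358,1.95336,-1.89848],"p_ee":[0.11962,0.37421,0.4963],"\u03c4":[9.23901,0.8095,0.38902]}
{"k":13,"theta":[-1.72451,1.26746,-0.4173],"w":[-4.06922,1.7026,-1.74517],"p_ee":[0.11768,0.3859,0.47518],"\u03c4":[9.38169,0.82491,0.39524]}
{"k":14,"theta":[-1.80438,1.2993,-0.45063],"w":[-3.91878,1.48837,-1.5874],"p_ee":[0.11534,0.3969,0.45488],"\u03c4":[9.43442,0.83006,0.39578]}
{"k":15,"theta":[-1.88129,1.3272,-0.4808],"w":[-3.77359,1.3064,-1.43102],"p_ee":[0.11261,0.40724,0.43542],"\u03c4":[9.42806,0.83089,0.39158]}
{"k":16,"theta":[-1.95536,1.35175,-0.5079],"w":[-3.63411,1.15246,-1.27959],"p_ee":[0.10951,0.4169,0.41679],"\u03c4":[9.38359,0.83058,0.38282]}
{"k":17,"theta":[-2.0267,1.37346,-0.53204],"w":[-3.50016,1.02266,-1.13529],"p_ee":[0.10606,0.42591,0.39899],"\u03c4":[9.31489,0.83047,0.36937]}
{"k":18,"theta":[-2.09541,1.3928,-0.55338],"w":[-3.37125,0.91349,-0.99938],"p_ee":[0.10229,0.43429,0.382],"\u03c4":[9.23085,0.83073,0.35105]}
{"k":19,"theta":[-2.16159,1.41013,-0.57209],"w":[-3.24672,0.82188,-0.87256],"p_ee":[0.09826,0.44203,0.36581],"\u03c4":[9.1369,0.83082,0.32777]}
{"k":20,"theta":[-2.22533,1.42579,-0.58836],"w":[-3.12585,0.74514,-0.75522],"p_ee":[0.094,0.44917,0.35039],"\u03c4":[9.03607,0.82984,0.29959]}
{"k":21,"theta":[-2.28667,1.44004,-0.60239],"w":[-3.00795,0.68096,-0.64749],"p_ee":[0.08956,0.45572,0.33571],"\u03c4":[8.92986,0.82674,0.26671]}
{"k":22,"theta":[-2.34568,1.45311,-0.61435],"w":[-2.89239,0.62732,-0.54937],"p_ee":[0.08497,0.46171,0.32175],"\u03c4":[8.81874,0.82049,0.22946]}
{"k":23,"theta":[-2.4024,1.4652,-0.62445],"w":[-2.77869,0.58246,-0.46071],"p_ee":[0.08029,0.46714,0.30849],"\u03c4":[8.70261,0.81018,0.1883]}
{"k":24,"theta":[-2.45686,1.47647,-0.63287],"w":[-2.66646,0.54489,-0.38127],"p_ee":[0.07554,0.47205,0.29591],"\u03c4":[8.5811,0.79507,0.14375]}
{"k":25,"theta":[-2.50909,1.48705,-0.6398],"w":[-2.55547,0.51331,-0.31071],"p_ee":[0.07077,0.47646,0.28398],"\u03c4":[8.45379,0.77464,0.09639]}
{"k":26,"theta":[-2.55911,1.49705,-0.6454],"w":[-2.4456,0.48661,-0.2486],"p_ee":[0.06601,0.4804,0.27269],"\u03c4":[8.32034,0.74861,0.04681]}
{"k":27,"theta":[-2.60694,1.50655,-0.64984],"w":[-2.33685,0.46387,-0.19444],"p_ee":[0.06129,0.48388,0.26201],"\u03c4":[8.18058,0.7169,-0.00439]}
{"k":28,"theta":[-2.65261,1.51563,-0.65327],"w":[-2.22933,0.44427,-0.14769],"p_ee":[0.05663,0.48694,0.25193],"\u03c4":[8.03457,0.67966,-0.05662]}
{"k":29,"theta":[-2.69615,1.52434,-0.65583],"w":[-2.12321,0.42715,-0.10775],"p_ee":[0.05207,0.48961,0.24242],"\u03c4":[7.88264,0.6372,-0.10936]}
{"k":30,"theta":[-2.73758,1.53273,-0.65766],"w":[-2.01873,0.41197,-0.07401],"p_ee":[0.04762,0.4919,0.23346],"\u03c4":[7.72534,0.59001,-0.1621]}
{"k":31,"theta":[-2.77694,1.54084,-0.65887],"w":[-1.91614,0.39828,-0.04592],"p_ee":[0.0433,0.49385,0.22504],"\u03c4":[7.56344,0.53866,-0.21432]}
{"k":32,"theta":[-2.81427,1.54868,-0.65958],"w":[-1.81569,0.38568,-0.02363],"p_ee":[0.03913,0.49549,0.21713],"\u03c4":[7.39788,0.48383,-0.26475]}
{"k":33,"theta":[-2.84961,1.55627,-0.65991],"w":[-1.71758,0.37386,-0.00909],"p_ee":[0.03511,0.49683,0.20971],"\u03c4":[7.22975,0.42627,-0.31002]}
{"k":34,"theta":[-2.88301,1.56364,-0.66003],"w":[-1.62209,0.36253,-0.00209],"p_ee":[0.03123,0.4979,0.20277]}
{"summary": "max |\u03c4| (N\u00b7m): 25.99205"}


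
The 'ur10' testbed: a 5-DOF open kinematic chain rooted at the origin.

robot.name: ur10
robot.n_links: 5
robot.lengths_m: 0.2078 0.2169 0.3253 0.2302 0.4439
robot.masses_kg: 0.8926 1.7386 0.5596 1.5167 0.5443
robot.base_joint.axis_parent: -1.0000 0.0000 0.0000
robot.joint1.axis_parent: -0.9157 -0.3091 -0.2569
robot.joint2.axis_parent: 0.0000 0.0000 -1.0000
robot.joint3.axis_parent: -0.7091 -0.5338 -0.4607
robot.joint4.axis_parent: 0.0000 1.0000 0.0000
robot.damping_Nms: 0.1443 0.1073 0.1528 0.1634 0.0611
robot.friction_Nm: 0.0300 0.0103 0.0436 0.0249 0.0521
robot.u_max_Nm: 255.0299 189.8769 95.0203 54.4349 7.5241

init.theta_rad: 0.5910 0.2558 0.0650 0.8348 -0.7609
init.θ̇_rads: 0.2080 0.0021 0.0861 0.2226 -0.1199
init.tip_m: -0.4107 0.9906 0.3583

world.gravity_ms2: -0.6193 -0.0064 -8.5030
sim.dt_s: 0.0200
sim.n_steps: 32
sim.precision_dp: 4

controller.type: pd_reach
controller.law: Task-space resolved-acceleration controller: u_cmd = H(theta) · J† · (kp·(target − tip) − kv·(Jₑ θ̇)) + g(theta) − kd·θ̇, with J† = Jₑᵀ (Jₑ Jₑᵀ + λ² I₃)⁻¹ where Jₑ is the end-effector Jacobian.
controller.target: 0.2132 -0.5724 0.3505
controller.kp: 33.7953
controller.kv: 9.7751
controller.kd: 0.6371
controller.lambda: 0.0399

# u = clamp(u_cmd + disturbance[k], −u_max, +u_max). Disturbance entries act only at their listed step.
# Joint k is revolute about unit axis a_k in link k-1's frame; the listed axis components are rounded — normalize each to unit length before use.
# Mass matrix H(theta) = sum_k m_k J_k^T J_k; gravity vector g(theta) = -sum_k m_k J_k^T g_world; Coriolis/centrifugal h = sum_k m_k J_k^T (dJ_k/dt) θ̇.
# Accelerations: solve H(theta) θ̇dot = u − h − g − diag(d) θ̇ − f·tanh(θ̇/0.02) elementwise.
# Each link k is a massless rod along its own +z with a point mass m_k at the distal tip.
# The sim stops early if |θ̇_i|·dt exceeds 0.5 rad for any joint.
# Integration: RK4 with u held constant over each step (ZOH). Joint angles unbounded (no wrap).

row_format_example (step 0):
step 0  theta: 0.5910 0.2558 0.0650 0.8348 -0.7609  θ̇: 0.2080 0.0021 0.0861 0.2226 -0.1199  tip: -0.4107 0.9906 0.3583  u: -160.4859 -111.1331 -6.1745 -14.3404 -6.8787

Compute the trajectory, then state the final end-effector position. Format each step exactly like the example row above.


step 1  theta: 0.5822 0.2522 0.0749 0.8567 -0.7777  θ̇: -1.0912 -0.3480 0.8797 1.9322 -1.5609  tip: -0.4057 0.9807 0.3516  u: -128.5114 -89.4501 -5.3743 -12.8446 -4.5477
step 2  theta: 0.5504 0.2432 0.0958 0.9073 -0.8178  θ̇: -2.0948 -0.5343 1.1968 3.0680 -2.4689  tip: -0.3934 0.9523 0.3480  u: -98.0415 -68.5013 -4.1260 -10.4403 -3.0218
step 3  theta: 0.5011 0.2320 0.1209 0.9741 -0.8740  θ̇: -2.8242 -0.5804 1.3070 3.5699 -3.1536  tip: -0.3756 0.9099 0.3491  u: -71.5252 -50.2322 -2.8827 -7.8757 -1.8720
step 4  theta: 0.4403 0.2197 0.1466 1.0475 -0.9410  θ̇: -3.2597 -0.6528 1.2718 3.7390 -3.5518  tip: -0.3537 0.8573 0.3550  u: -49.9630 -35.3341 -1.8114 -5.6873 -1.0349
step 5  theta: 0.3729 0.2058 0.1716 1.1216 -1.0144  θ̇: -3.4763 -0.7454 1.2370 3.6504 -3.7831  tip: -0.3294 0.7976 0.3652  u: -33.1002 -23.7032 -1.0148 -3.9824 -0.3707
step 6  theta: 0.3029 0.1897 0.1962 1.1925 -1.0910  θ̇: -3.5282 -0.8719 1.2268 3.4305 -3.8665  tip: -0.3040 0.7336 0.3785  u: -20.2828 -14.8876 -0.4603 -2.7522 0.1506
step 7  theta: 0.2328 0.1709 0.2210 1.2581 -1.1683  θ̇: -3.4751 -1.0090 1.2590 3.1336 -3.8518  tip: -0.2788 0.6675 0.3936  u: -10.7403 -8.3663 -0.0980 -1.9027 0.5657
step 8  theta: 0.1645 0.1494 0.2468 1.3175 -1.2445  θ̇: -3.3589 -1.1430 1.3242 2.8068 -3.7631  tip: -0.2545 0.6008 0.4094  u: -3.7983 -3.6690 0.1336 -1.3424 0.8888
step 9  theta: 0.0989 0.1253 0.2741 1.3702 -1.3184  θ̇: -3.2109 -1.2630 1.4105 2.4779 -3.6219  tip: -0.2318 0.5349 0.4249  u: 1.1009 -0.4043 0.2849 -0.9920 1.1340
step 10  theta: 0.0363 0.0990 0.3033 1.4166 -1.3891  θ̇: -3.0515 -1.3652 1.5054 2.1645 -3.4429  tip: -0.2110 0.4705 0.4393  u: 4.3986 1.7418 0.3945 -0.7911 1.3143
step 11  theta: -0.0231 0.0709 0.3344 1.4569 -1.4559  θ̇: -2.8941 -1.4505 1.6003 1.8754 -3.2378  tip: -0.1922 0.4084 0.4520  u: 6.4449 3.0211 0.4887 -0.6945 1.4425
step 12  theta: -0.0794 0.0411 0.3673 1.4917 -1.5185  θ̇: -2.7470 -1.5225 1.6901 1.6130 -3.0156  tip: -0.1754 0.3489 0.4629  u: 7.5238 3.6389 0.5838 -0.6674 1.5309
step 13  theta: -0.1330 0.0100 0.4020 1.5215 -1.5765  θ̇: -2.6154 -1.5864 1.7733 1.3744 -2.7829  tip: -0.1605 0.2922 0.4718  u: 7.8760 3.7687 0.6872 -0.6818 1.5903
step 14  theta: -0.1841 -0.0224 0.4383 1.5468 -1.6298  θ̇: -2.5027 -1.6472 1.8505 1.1535 -2.5444  tip: -0.1473 0.2384 0.4788  u: 7.7181 3.5648 0.7993 -0.7151 1.6293
step 15  theta: -0.2332 -0.0559 0.4760 1.5677 -1.6783  θ̇: -2.4109 -1.7087 1.9225 0.9422 -2.3027  tip: -0.1356 0.1874 0.4840  u: 7.2595 3.1733 0.9137 -0.7483 1.6547
step 16  theta: -0.2807 -0.0908 0.5152 1.5845 -1.7219  θ̇: -2.3413 -1.7733 1.9894 0.7319 -2.0591  tip: -0.1251 0.1392 0.4877  u: 6.7167 2.7407 1.0180 -0.7663 1.6714
step 17  theta: -0.3270 -0.1270 0.5556 1.5970 -1.7606  θ̇: -2.2946 -1.8407 2.0495 0.5147 -1.8138  tip: -0.1156 0.0936 0.4902  u: 6.3221 2.4195 1.0937 -0.7576 1.6829
step 18  theta: -0.3726 -0.1645 0.5971 1.6050 -1.7944  θ̇: -2.2707 -1.9077 2.0985 0.2851 -1.5662  tip: -0.1067 0.0505 0.4917  u: 6.3203 2.3649 1.1177 -0.7140 1.6910
step 19  theta: -0.4180 -0.2033 0.6393 1.6083 -1.8232  θ̇: -2.2688 -1.9679 2.1304 0.0409 -1.3153  tip: -0.0983 0.0095 0.4925  u: 6.9462 2.7208 1.0662 -0.6299 1.6964
step 20  theta: -0.4634 -0.2432 0.6819 1.6067 -1.8469  θ̇: -2.2856 -2.0165 2.1289 -0.2030 -1.0506  tip: -0.0900 -0.0297 0.4928  u: 8.3171 3.5554 0.9293 -0.5175 1.6923
step 21  theta: -0.5094 -0.2838 0.7243 1.6002 -1.8652  θ̇: -2.3208 -2.0350 2.1061 -0.4556 -0.7892  tip: -0.0817 -0.0673 0.4928  u: 10.6252 4.9727 0.6802 -0.3555 1.6895
step 22  theta: -0.5562 -0.3244 0.7658 1.5886 -1.8784  θ̇: -2.3660 -2.0177 2.0535 -0.7019 -0.5287  tip: -0.0731 -0.1036 0.4926  u: 13.7790 6.9059 0.3343 -0.1436 1.6815
step 23  theta: -0.6040 -0.3643 0.8060 1.5724 -1.8864  θ̇: -2.4127 -1.9599 1.9693 -0.9242 -0.2703  tip: -0.0640 -0.1390 0.4923  u: 17.5604 9.2122 -0.0810 0.1141 1.6634
step 24  theta: -0.6526 -0.4025 0.8443 1.5521 -1.8893  θ̇: -2.4525 -1.8607 1.8592 -1.1077 -0.0209  tip: -0.0544 -0.1738 0.4918  u: 21.6791 11.7087 -0.5317 0.4105 1.6336
step 25  theta: -0.7018 -0.4384 0.8803 1.5284 -1.8877  θ̇: -2.4769 -1.7170 1.7594 -1.2628 0.1727  tip: -0.0442 -0.2082 0.4909  u: 25.9868 14.2985 -1.0091 0.7468 1.6322
step 26  theta: -0.7513 -0.4712 0.9142 1.5022 -1.8823  θ̇: -2.4741 -1.5553 1.6290 -1.3522 0.3607  tip: -0.0335 -0.2423 0.4894  u: 29.8883 16.6296 -1.4244 1.0878 1.6009
step 27  theta: -0.8004 -0.5006 0.9453 1.4748 -1.8734  θ̇: -2.4443 -1.3806 1.4892 -1.3815 0.5285  tip: -0.0224 -0.2759 0.4871  u: 33.2570 18.6282 -1.7743 1.4183 1.5477
step 28  theta: -0.8487 -0.5264 0.9736 1.4474 -1.8615  θ̇: -2.3874 -1.2014 1.3546 -1.3616 0.6630  tip: -0.0110 -0.3090 0.4838  u: 36.0256 20.2567 -2.0578 1.7246 1.4843
step 29  theta: -0.8957 -0.5487 0.9994 1.4207 -1.8472  θ̇: -2.3042 -1.0279 1.2300 -1.3034 0.7597  tip: 0.0006 -0.3412 0.4794  u: 38.1588 21.4960 -2.2733 1.9938 1.4180
step 30  theta: -0.9407 -0.5676 1.0228 1.3955 -1.8314  θ̇: -2.1975 -0.8679 1.1170 -1.2176 0.8190  tip: 0.0122 -0.3721 0.4739  u: 39.6672 22.3543 -2.4238 2.2163 1.3544
step 31  theta: -0.9834 -0.5835 1.0441 1.3722 -1.8147  θ̇: -2.0713 -0.7263 1.0155 -1.1137 0.8441  tip: 0.0236 -0.4016 0.4672  u: 40.5975 22.8611 -2.5162 2.3865 1.2978
step 32  theta: -1.0234 -0.5968 1.0635 1.3511 -1.7978  θ̇: -1.9305 -0.6053 0.9250 -0.9999 0.8405  tip: 0.0348 -0.4292 0.4596
final tip position (m): 0.0348 -0.4292 0.4596


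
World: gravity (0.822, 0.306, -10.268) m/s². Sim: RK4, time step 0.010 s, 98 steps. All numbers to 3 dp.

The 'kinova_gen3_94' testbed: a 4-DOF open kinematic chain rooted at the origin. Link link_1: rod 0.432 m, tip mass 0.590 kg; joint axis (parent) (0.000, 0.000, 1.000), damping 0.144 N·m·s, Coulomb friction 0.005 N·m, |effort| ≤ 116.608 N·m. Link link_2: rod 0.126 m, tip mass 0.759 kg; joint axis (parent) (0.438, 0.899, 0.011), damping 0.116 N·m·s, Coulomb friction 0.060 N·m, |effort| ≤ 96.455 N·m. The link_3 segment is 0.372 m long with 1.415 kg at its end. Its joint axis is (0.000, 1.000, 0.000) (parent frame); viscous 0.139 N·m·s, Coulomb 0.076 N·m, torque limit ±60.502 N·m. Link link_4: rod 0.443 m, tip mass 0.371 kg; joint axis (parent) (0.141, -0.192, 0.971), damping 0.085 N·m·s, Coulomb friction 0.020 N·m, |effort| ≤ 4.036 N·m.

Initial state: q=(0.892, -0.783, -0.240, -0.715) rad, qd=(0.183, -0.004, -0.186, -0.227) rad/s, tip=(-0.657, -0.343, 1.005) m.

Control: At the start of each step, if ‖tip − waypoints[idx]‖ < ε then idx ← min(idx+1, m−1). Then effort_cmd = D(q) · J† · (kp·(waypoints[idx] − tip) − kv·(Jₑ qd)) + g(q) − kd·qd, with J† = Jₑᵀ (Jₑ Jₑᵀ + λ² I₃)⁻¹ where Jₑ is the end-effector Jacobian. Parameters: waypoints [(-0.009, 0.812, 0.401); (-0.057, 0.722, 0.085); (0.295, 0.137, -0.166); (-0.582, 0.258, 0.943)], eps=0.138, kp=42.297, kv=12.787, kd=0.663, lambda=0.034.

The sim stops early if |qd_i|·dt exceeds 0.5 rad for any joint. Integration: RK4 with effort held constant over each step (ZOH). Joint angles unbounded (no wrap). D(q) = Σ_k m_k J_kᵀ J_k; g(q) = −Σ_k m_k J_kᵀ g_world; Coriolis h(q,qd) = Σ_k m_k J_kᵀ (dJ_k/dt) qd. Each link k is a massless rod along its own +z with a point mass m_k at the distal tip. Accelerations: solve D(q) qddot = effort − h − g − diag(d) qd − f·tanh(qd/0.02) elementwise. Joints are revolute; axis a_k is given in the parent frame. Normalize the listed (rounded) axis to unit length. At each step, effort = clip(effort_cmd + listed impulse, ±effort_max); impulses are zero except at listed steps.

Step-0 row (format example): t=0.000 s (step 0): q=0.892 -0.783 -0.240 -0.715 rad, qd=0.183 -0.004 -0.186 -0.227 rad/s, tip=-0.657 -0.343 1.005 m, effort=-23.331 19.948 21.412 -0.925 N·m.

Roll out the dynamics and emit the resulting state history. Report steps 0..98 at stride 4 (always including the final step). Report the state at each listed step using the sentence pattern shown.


t=0.040 s (step 4): q=0.831 -0.719 -0.309 -0.646 rad, qd=-0.679 -1.008 3.599 21.997 rad/s, tip=-0.663 -0.327 1.005 m, effort=-16.982 30.510 22.315 -4.036 N·m.
t=0.080 s (step 8): q=0.679 -0.582 -0.414 -0.315 rad, qd=-3.284 1.262 1.343 18.251 rad/s, tip=-0.673 -0.272 1.017 m, effort=-9.088 27.245 19.135 -4.036 N·m.
t=0.120 s (step 12): q=0.475 -0.416 -0.517 -0.060 rad, qd=-5.004 2.623 0.112 15.708 rad/s, tip=-0.664 -0.183 1.052 m, effort=-2.474 19.109 12.665 -4.036 N·m.
t=0.160 s (step 16): q=0.244 -0.252 -0.599 0.120 rad, qd=-6.011 3.009 -0.292 13.681 rad/s, tip=-0.633 -0.081 1.096 m, effort=1.603 12.783 7.461 -4.036 N·m.
t=0.200 s (step 20): q=0.005 -0.103 -0.668 0.161 rad, qd=-6.236 2.969 -0.617 9.249 rad/s, tip=-0.583 0.020 1.138 m, effort=3.754 8.184 3.633 -4.036 N·m.
t=0.240 s (step 24): q=-0.222 0.028 -0.738 0.057 rad, qd=-5.818 2.592 -0.776 6.722 rad/s, tip=-0.523 0.105 1.172 m, effort=3.622 4.945 1.331 -4.036 N·m.
t=0.280 s (step 28): q=-0.425 0.140 -0.815 -0.106 rad, qd=-5.049 2.145 -0.954 6.512 rad/s, tip=-0.467 0.168 1.191 m, effort=2.401 3.246 0.695 -4.036 N·m.
t=0.320 s (step 32): q=-0.598 0.236 -0.905 -0.265 rad, qd=-4.153 1.847 -1.307 6.923 rad/s, tip=-0.427 0.217 1.195 m, effort=1.215 2.915 1.345 -4.036 N·m.
t=0.360 s (step 36): q=-0.741 0.322 -1.009 -0.385 rad, qd=-3.366 1.721 -1.712 8.112 rad/s, tip=-0.403 0.260 1.184 m, effort=0.518 3.674 2.901 -4.036 N·m.
t=0.400 s (step 40): q=-0.856 0.400 -1.124 -0.447 rad, qd=-2.726 1.677 -2.048 9.551 rad/s, tip=-0.391 0.306 1.160 m, effort=0.291 4.804 4.709 -4.036 N·m.
t=0.440 s (step 44): q=-0.947 0.472 -1.245 -0.448 rad, qd=-2.232 1.606 -2.220 10.975 rad/s, tip=-0.383 0.358 1.124 m, effort=0.316 5.870 6.425 -4.036 N·m.
t=0.480 s (step 48): q=-1.019 0.534 -1.365 -0.395 rad, qd=-1.895 1.459 -2.204 12.257 rad/s, tip=-0.375 0.412 1.079 m, effort=0.412 6.771 7.956 -4.036 N·m.
t=0.520 s (step 52): q=-1.075 0.584 -1.476 -0.294 rad, qd=-1.737 1.257 -2.032 13.501 rad/s, tip=-0.365 0.467 1.027 m, effort=0.487 7.529 9.302 -4.036 N·m.
t=0.560 s (step 56): q=-1.124 0.621 -1.576 -0.153 rad, qd=-1.738 1.033 -1.772 14.611 rad/s, tip=-0.350 0.520 0.970 m, effort=0.464 8.073 10.377 -4.036 N·m.
t=0.600 s (step 60): q=-1.169 0.643 -1.660 0.018 rad, qd=-1.846 0.809 -1.497 15.453 rad/s, tip=-0.332 0.568 0.910 m, effort=0.311 8.342 11.087 -4.036 N·m.
t=0.640 s (step 64): q=-1.215 0.653 -1.730 0.201 rad, qd=-1.978 0.598 -1.267 15.852 rad/s, tip=-0.311 0.609 0.850 m, effort=0.065 8.330 11.414 -4.036 N·m.
t=0.680 s (step 68): q=-1.260 0.652 -1.788 0.378 rad, qd=-2.064 0.413 -1.106 15.752 rad/s, tip=-0.287 0.644 0.794 m, effort=-0.185 8.129 11.457 -4.036 N·m.
t=0.720 s (step 72): q=-1.305 0.642 -1.835 0.531 rad, qd=-2.070 0.237 -0.980 15.234 rad/s, tip=-0.262 0.672 0.741 m, effort=-0.377 7.896 11.349 -4.036 N·m.
t=0.760 s (step 76): q=-1.347 0.624 -1.873 0.654 rad, qd=-2.016 0.081 -0.863 14.554 rad/s, tip=-0.235 0.695 0.693 m, effort=-0.508 7.716 11.205 -4.036 N·m.
t=0.800 s (step 80): q=-1.386 0.600 -1.903 0.746 rad, qd=-1.919 -0.032 -0.758 13.787 rad/s, tip=-0.209 0.712 0.650 m, effort=-0.598 7.579 11.059 -4.036 N·m.
t=0.840 s (step 84): q=-1.422 0.574 -1.927 0.810 rad, qd=-1.805 -0.092 -0.663 13.107 rad/s, tip=-0.183 0.726 0.612 m, effort=-0.683 7.462 10.921 -4.036 N·m.
t=0.880 s (step 88): q=-1.454 0.546 -1.945 0.853 rad, qd=-1.691 -0.125 -0.567 12.558 rad/s, tip=-0.159 0.737 0.578 m, effort=-0.781 7.365 10.769 -4.036 N·m.
t=0.920 s (step 92): q=-1.482 0.517 -1.958 0.881 rad, qd=-1.589 -0.129 -0.479 12.204 rad/s, tip=-0.137 0.744 0.549 m, effort=-0.905 7.271 10.606 -4.036 N·m.
t=0.960 s (step 96): q=-1.507 0.490 -1.967 0.901 rad, qd=-1.494 -0.110 -0.409 11.933 rad/s, tip=-0.118 0.750 0.523 m, effort=-1.033 7.163 10.432 -4.036 N·m.
t=0.980 s (step 98): q=-1.519 0.476 -1.970 0.909 rad, qd=-1.449 -0.098 -0.377 11.810 rad/s, tip=-0.109 0.752 0.512 m.


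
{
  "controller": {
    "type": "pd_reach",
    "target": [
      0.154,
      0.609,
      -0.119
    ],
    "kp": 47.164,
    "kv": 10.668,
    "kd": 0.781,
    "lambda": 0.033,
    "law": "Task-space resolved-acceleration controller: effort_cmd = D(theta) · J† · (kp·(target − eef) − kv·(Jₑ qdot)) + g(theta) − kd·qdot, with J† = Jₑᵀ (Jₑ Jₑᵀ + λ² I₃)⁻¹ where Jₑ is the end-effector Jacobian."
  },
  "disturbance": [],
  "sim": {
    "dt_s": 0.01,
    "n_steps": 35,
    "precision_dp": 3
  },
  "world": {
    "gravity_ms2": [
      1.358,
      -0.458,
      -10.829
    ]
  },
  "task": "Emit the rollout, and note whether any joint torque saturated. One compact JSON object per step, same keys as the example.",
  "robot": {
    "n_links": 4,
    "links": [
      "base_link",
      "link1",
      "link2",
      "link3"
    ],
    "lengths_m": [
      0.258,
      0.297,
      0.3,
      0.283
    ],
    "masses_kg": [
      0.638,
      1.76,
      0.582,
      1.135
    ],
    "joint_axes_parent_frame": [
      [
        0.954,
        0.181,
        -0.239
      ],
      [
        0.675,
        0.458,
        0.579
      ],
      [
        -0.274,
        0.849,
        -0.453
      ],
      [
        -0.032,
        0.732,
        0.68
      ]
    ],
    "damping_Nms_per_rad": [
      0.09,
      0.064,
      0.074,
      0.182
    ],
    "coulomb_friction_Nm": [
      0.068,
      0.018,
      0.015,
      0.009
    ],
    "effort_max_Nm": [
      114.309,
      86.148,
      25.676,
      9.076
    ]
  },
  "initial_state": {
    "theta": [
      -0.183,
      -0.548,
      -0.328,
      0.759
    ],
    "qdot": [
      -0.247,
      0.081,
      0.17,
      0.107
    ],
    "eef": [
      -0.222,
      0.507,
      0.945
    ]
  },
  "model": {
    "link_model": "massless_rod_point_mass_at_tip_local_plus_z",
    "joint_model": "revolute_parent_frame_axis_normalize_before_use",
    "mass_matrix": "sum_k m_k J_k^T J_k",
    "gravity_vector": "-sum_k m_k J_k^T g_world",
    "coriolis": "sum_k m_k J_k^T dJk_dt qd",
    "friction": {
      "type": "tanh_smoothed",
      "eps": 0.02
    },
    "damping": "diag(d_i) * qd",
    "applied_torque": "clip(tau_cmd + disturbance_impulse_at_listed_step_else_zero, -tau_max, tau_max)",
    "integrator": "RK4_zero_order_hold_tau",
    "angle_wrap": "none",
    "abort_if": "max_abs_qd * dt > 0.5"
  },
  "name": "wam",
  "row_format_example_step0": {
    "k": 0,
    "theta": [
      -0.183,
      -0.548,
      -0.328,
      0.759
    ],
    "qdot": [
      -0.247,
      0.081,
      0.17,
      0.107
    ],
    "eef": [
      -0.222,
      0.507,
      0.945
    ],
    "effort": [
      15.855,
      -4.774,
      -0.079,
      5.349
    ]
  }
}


{"k":1,"theta":[-0.176,-0.561,-0.331,0.774],"qdot":[1.604,-2.718,-0.754,2.697],"eef":[-0.22,0.509,0.942],"effort":[14.095,-1.25,0.741,2.763]}
{"k":2,"theta":[-0.153,-0.599,-0.34,0.802],"qdot":[2.948,-4.814,-1.119,3.066],"eef":[-0.218,0.512,0.935],"effort":[12.267,0.689,1.219,2.197]}
{"k":3,"theta":[-0.12,-0.654,-0.354,0.834],"qdot":[3.746,-6.001,-1.653,3.293],"eef":[-0.215,0.514,0.927],"effort":[10.571,1.362,1.73,1.759]}
{"k":4,"theta":[-0.08,-0.717,-0.373,0.867],"qdot":[4.213,-6.642,-2.218,3.239],"eef":[-0.212,0.517,0.916],"effort":[9.374,1.457,2.174,1.552]}
{"k":5,"theta":[-0.036,-0.785,-0.398,0.898],"qdot":[4.478,-6.95,-2.772,3.01],"eef":[-0.208,0.52,0.904],"effort":[8.661,1.339,2.529,1.47]}
{"k":6,"theta":[0.009,-0.855,-0.428,0.927],"qdot":[4.622,-7.065,-3.29,2.675],"eef":[-0.204,0.523,0.891],"effort":[8.259,1.19,2.805,1.448]}
{"k":7,"theta":[0.056,-0.926,-0.464,0.951],"qdot":[4.691,-7.066,-3.756,2.286],"eef":[-0.199,0.526,0.876],"effort":[7.967,1.097,3.018,1.444]}
{"k":8,"theta":[0.103,-0.996,-0.503,0.972],"qdot":[4.707,-6.994,-4.164,1.88],"eef":[-0.194,0.529,0.86],"effort":[7.634,1.101,3.188,1.431]}
{"k":9,"theta":[0.15,-1.066,-0.547,0.989],"qdot":[4.679,-6.875,-4.505,1.486],"eef":[-0.188,0.533,0.843],"effort":[7.177,1.228,3.327,1.395]}
{"k":10,"theta":[0.196,-1.134,-0.593,1.002],"qdot":[4.613,-6.724,-4.775,1.123],"eef":[-0.181,0.536,0.825],"effort":[6.579,1.497,3.445,1.327]}
{"k":11,"theta":[0.242,-1.2,-0.642,1.012],"qdot":[4.513,-6.553,-4.971,0.804],"eef":[-0.174,0.539,0.805],"effort":[5.869,1.926,3.548,1.225]}
{"k":12,"theta":[0.286,-1.265,-0.692,1.018],"qdot":[4.382,-6.371,-5.095,0.535],"eef":[-0.166,0.543,0.785],"effort":[5.099,2.519,3.64,1.091]}
{"k":13,"theta":[0.33,-1.327,-0.743,1.023],"qdot":[4.225,-6.184,-5.151,0.318],"eef":[-0.158,0.546,0.764],"effort":[4.33,3.273,3.723,0.932]}
{"k":14,"theta":[0.371,-1.388,-0.795,1.025],"qdot":[4.045,-5.999,-5.144,0.15],"eef":[-0.149,0.549,0.742],"effort":[3.616,4.177,3.796,0.753]}
{"k":15,"theta":[0.41,-1.447,-0.846,1.026],"qdot":[3.846,-5.819,-5.082,0.025],"eef":[-0.139,0.552,0.719],"effort":[2.999,5.209,3.856,0.562]}
{"k":16,"theta":[0.448,-1.505,-0.896,1.026],"qdot":[3.631,-5.643,-4.974,-0.054],"eef":[-0.129,0.555,0.696],"effort":[2.5,6.346,3.899,0.356]}
{"k":17,"theta":[0.483,-1.56,-0.945,1.025],"qdot":[3.406,-5.475,-4.825,-0.109],"eef":[-0.119,0.558,0.672],"effort":[2.141,7.557,3.922,0.154]}
{"k":18,"theta":[0.516,-1.614,-0.993,1.024],"qdot":[3.173,-5.315,-4.643,-0.146],"eef":[-0.108,0.561,0.648],"effort":[1.923,8.815,3.919,-0.039]}
{"k":19,"theta":[0.546,-1.666,-1.038,1.022],"qdot":[2.934,-5.161,-4.435,-0.168],"eef":[-0.097,0.563,0.623],"effort":[1.841,10.094,3.889,-0.224]}
{"k":20,"theta":[0.574,-1.717,-1.081,1.02],"qdot":[2.693,-5.011,-4.206,-0.18],"eef":[-0.086,0.565,0.599],"effort":[1.88,11.37,3.828,-0.4]}
{"k":21,"theta":[0.6,-1.767,-1.122,1.018],"qdot":[2.451,-4.865,-3.962,-0.184],"eef":[-0.075,0.568,0.574],"effort":[2.028,12.626,3.736,-0.565]}
{"k":22,"theta":[0.623,-1.814,-1.16,1.017],"qdot":[2.21,-4.72,-3.708,-0.185],"eef":[-0.064,0.57,0.549],"effort":[2.267,13.843,3.613,-0.719]}
{"k":23,"theta":[0.644,-1.861,-1.196,1.015],"qdot":[1.971,-4.577,-3.447,-0.184],"eef":[-0.052,0.572,0.525],"effort":[2.582,15.009,3.461,-0.861]}
{"k":24,"theta":[0.663,-1.906,-1.229,1.013],"qdot":[1.737,-4.432,-3.184,-0.182],"eef":[-0.041,0.574,0.501],"effort":[2.956,16.114,3.283,-0.992]}
{"k":25,"theta":[0.679,-1.95,-1.26,1.011],"qdot":[1.507,-4.286,-2.92,-0.181],"eef":[-0.03,0.576,0.476],"effort":[3.375,17.15,3.082,-1.111]}
{"k":26,"theta":[0.693,-1.992,-1.288,1.009],"qdot":[1.283,-4.138,-2.66,-0.181],"eef":[-0.019,0.577,0.453],"effort":[3.826,18.112,2.863,-1.218]}
{"k":27,"theta":[0.705,-2.032,-1.313,1.008],"qdot":[1.065,-3.987,-2.406,-0.182],"eef":[-0.008,0.579,0.429],"effort":[4.296,18.995,2.631,-1.314]}
{"k":28,"theta":[0.714,-2.071,-1.336,1.006],"qdot":[0.856,-3.834,-2.159,-0.185],"eef":[0.002,0.58,0.406],"effort":[4.777,19.798,2.391,-1.399]}
{"k":29,"theta":[0.722,-2.109,-1.356,1.004],"qdot":[0.655,-3.678,-1.921,-0.188],"eef":[0.012,0.582,0.383],"effort":[5.258,20.519,2.149,-1.473]}
{"k":30,"theta":[0.727,-2.145,-1.374,1.002],"qdot":[0.463,-3.52,-1.695,-0.192],"eef":[0.022,0.583,0.36],"effort":[5.734,21.159,1.909,-1.536]}
{"k":31,"theta":[0.731,-2.179,-1.39,1.0],"qdot":[0.28,-3.36,-1.481,-0.196],"eef":[0.032,0.584,0.338],"effort":[6.198,21.718,1.677,-1.588]}
{"k":32,"theta":[0.733,-2.212,-1.404,0.998],"qdot":[0.107,-3.199,-1.28,-0.2],"eef":[0.042,0.586,0.317],"effort":[6.647,22.198,1.456,-1.631]}
{"k":33,"theta":[0.733,-2.243,-1.416,0.996],"qdot":[-0.055,-3.038,-1.092,-0.204],"eef":[0.051,0.587,0.296],"effort":[7.073,22.6,1.25,-1.662]}
{"k":34,"theta":[0.732,-2.273,-1.426,0.994],"qdot":[-0.205,-2.878,-0.92,-0.21],"eef":[0.059,0.587,0.275],"effort":[7.467,22.926,1.063,-1.682]}
{"k":35,"theta":[0.729,-2.301,-1.435,0.992],"qdot":[-0.344,-2.718,-0.763,-0.211],"eef":[0.068,0.588,0.255]}
{"summary": "any joint saturated: no"}


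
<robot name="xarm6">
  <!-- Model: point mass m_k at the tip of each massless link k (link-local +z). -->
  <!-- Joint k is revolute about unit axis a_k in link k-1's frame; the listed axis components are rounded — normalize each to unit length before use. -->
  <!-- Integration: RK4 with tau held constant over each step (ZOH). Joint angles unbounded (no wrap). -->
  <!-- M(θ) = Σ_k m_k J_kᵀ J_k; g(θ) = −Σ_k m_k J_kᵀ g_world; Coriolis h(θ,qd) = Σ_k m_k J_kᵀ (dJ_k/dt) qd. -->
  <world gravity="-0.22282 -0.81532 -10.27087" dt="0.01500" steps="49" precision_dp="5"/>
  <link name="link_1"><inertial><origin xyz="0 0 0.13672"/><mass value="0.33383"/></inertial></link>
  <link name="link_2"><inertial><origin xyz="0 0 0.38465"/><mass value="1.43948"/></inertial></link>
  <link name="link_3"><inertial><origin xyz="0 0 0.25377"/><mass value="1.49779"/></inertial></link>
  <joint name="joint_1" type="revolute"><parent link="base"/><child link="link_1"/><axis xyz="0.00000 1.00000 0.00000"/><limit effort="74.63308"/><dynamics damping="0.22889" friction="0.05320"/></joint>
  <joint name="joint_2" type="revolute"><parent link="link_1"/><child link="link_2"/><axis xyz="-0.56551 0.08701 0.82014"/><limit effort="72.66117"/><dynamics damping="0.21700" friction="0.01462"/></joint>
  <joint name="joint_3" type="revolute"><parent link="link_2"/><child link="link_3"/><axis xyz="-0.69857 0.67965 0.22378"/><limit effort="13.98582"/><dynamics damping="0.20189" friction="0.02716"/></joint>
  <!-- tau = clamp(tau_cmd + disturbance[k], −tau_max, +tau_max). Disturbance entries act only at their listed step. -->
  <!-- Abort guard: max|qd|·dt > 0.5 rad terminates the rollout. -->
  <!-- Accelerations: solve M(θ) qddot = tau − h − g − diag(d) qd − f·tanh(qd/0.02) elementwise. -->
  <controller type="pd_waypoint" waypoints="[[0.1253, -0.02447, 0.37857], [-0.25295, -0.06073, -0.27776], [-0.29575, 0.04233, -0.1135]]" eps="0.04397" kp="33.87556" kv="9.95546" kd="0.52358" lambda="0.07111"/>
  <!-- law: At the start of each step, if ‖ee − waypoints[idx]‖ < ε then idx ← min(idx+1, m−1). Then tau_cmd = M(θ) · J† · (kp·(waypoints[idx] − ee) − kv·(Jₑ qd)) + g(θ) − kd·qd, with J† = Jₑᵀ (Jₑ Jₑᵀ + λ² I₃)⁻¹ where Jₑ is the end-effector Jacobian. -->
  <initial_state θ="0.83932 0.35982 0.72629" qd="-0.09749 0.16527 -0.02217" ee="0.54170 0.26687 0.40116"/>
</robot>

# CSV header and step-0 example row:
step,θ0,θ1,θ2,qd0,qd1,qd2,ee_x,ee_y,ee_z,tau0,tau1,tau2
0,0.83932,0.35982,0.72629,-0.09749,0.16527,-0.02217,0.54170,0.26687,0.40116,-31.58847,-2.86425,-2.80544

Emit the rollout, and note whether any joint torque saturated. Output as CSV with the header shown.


step,θ0,θ1,θ2,qd0,qd1,qd2,ee_x,ee_y,ee_z,tau0,tau1,tau2
1,0.83436,0.35618,0.73534,-0.55985,-0.63573,1.20043,0.53956,0.26689,0.40223,-29.04175,-2.14381,-3.30430
2,0.82340,0.34277,0.75848,-0.89777,-1.14192,1.86625,0.53570,0.26542,0.40391,-26.65903,-1.67241,-3.42034
3,0.80804,0.32317,0.78918,-1.14809,-1.46353,2.21592,0.53060,0.26269,0.40646,-24.45467,-1.35332,-3.35132
4,0.78940,0.29964,0.82377,-1.33497,-1.66946,2.38778,0.52454,0.25890,0.40992,-22.42939,-1.12929,-3.20296
5,0.76833,0.27358,0.86015,-1.47421,-1.80135,2.45959,0.51771,0.25424,0.41421,-20.57641,-0.96538,-3.03030
6,0.74545,0.24593,0.89718,-1.57641,-1.88427,2.47458,0.51025,0.24885,0.41918,-18.88509,-0.83981,-2.86072
7,0.72126,0.21729,0.93417,-1.64905,-1.93361,2.45688,0.50223,0.24286,0.42469,-17.34322,-0.73870,-2.70698
8,0.69616,0.18809,0.97074,-1.69768,-1.95917,2.42028,0.49375,0.23641,0.43058,-15.93830,-0.65307,-2.57422
9,0.67048,0.15864,1.00668,-1.72664,-1.96743,2.37281,0.48487,0.22958,0.43674,-14.65818,-0.57702,-2.46366
10,0.64450,0.12917,1.04186,-1.73939,-1.96287,2.31932,0.47565,0.22246,0.44302,-13.49146,-0.50670,-2.37461
11,0.61842,0.09984,1.07621,-1.73877,-1.94865,2.26279,0.46615,0.21514,0.44932,-12.42757,-0.43955,-2.30544
12,0.59243,0.07078,1.10970,-1.72716,-1.92712,2.20514,0.45642,0.20767,0.45556,-11.45685,-0.37392,-2.25413
13,0.56669,0.04208,1.14232,-1.70653,-1.90003,2.14759,0.44651,0.20012,0.46164,-10.57049,-0.30876,-2.21862
14,0.54131,0.01382,1.17408,-1.67856,-1.86873,2.09095,0.43647,0.19254,0.46752,-9.76054,-0.24344,-2.19684
15,0.51640,-0.01394,1.20501,-1.64465,-1.83425,2.03573,0.42634,0.18496,0.47313,-9.01980,-0.17761,-2.18689
16,0.49203,-0.04117,1.23512,-1.60600,-1.79742,1.98226,0.41618,0.17743,0.47844,-8.34180,-0.11112,-2.18701
17,0.46827,-0.06783,1.26444,-1.56362,-1.75890,1.93073,0.40601,0.16997,0.48342,-7.72072,-0.04396,-2.19559
18,0.44516,-0.09390,1.29300,-1.51834,-1.71919,1.88123,0.39589,0.16262,0.48804,-7.15132,0.02378,-2.21121
19,0.42275,-0.11938,1.32084,-1.47088,-1.67871,1.83376,0.38583,0.15540,0.49228,-6.62890,0.09194,-2.23259
20,0.40107,-0.14424,1.34798,-1.42185,-1.63781,1.78830,0.37588,0.14832,0.49615,-6.14922,0.16035,-2.25859
21,0.38012,-0.16849,1.37445,-1.37175,-1.59674,1.74477,0.36606,0.14139,0.49963,-5.70849,0.22877,-2.28823
22,0.35994,-0.19212,1.40029,-1.32101,-1.55574,1.70309,0.35640,0.13464,0.50273,-5.30328,0.29699,-2.32063
23,0.34051,-0.21514,1.42551,-1.26998,-1.51497,1.66313,0.34692,0.12808,0.50546,-4.93052,0.36476,-2.35502
24,0.32185,-0.23756,1.45015,-1.21897,-1.47457,1.62479,0.33764,0.12170,0.50782,-4.58743,0.43186,-2.39075
25,0.30396,-0.25937,1.47422,-1.16821,-1.43467,1.58793,0.32858,0.11552,0.50982,-4.27150,0.49807,-2.42723
26,0.28682,-0.28058,1.49775,-1.11793,-1.39534,1.55245,0.31975,0.10954,0.51148,-3.98046,0.56319,-2.46398
27,0.27043,-0.30121,1.52076,-1.06828,-1.35666,1.51820,0.31117,0.10375,0.51282,-3.71228,0.62703,-2.50058
28,0.25478,-0.32127,1.54327,-1.01942,-1.31868,1.48510,0.30284,0.09818,0.51384,-3.46509,0.68942,-2.53667
29,0.23985,-0.34076,1.56529,-0.97146,-1.28145,1.45302,0.29477,0.09280,0.51457,-3.23722,0.75020,-2.57195
30,0.22564,-0.35970,1.58683,-0.92450,-1.24498,1.42187,0.28697,0.08762,0.51502,-3.02711,0.80926,-2.60618
31,0.21212,-0.37810,1.60792,-0.87862,-1.20932,1.39156,0.27944,0.08265,0.51522,-2.83339,0.86647,-2.63914
32,0.19928,-0.39597,1.62856,-0.83387,-1.17446,1.36201,0.27219,0.07787,0.51517,-2.65479,0.92174,-2.67067
33,0.18711,-0.41333,1.64876,-0.79032,-1.14041,1.33314,0.26520,0.07328,0.51490,-2.49013,0.97499,-2.70065
34,0.17558,-0.43018,1.66853,-0.74799,-1.10719,1.30490,0.25849,0.06888,0.51442,-2.33836,1.02618,-2.72897
35,0.16467,-0.44654,1.68789,-0.70692,-1.07478,1.27722,0.25205,0.06467,0.51375,-2.19850,1.07525,-2.75557
36,0.15437,-0.46242,1.70683,-0.66713,-1.04318,1.25007,0.24587,0.06064,0.51291,-2.06967,1.12219,-2.78039
37,0.14465,-0.47783,1.72537,-0.62863,-1.01239,1.22339,0.23996,0.05678,0.51191,-1.95104,1.16697,-2.80341
38,0.13551,-0.49278,1.74352,-0.59143,-0.98239,1.19716,0.23431,0.05310,0.51077,-1.84187,1.20961,-2.82462
39,0.12691,-0.50729,1.76127,-0.55553,-0.95317,1.17135,0.22891,0.04958,0.50950,-1.74145,1.25010,-2.84402
40,0.11884,-0.52137,1.77864,-0.52093,-0.92473,1.14594,0.22375,0.04622,0.50812,-1.64915,1.28849,-2.86162
41,0.11128,-0.53503,1.79564,-0.48762,-0.89704,1.12091,0.21884,0.04301,0.50663,-1.56439,1.32479,-2.87747
42,0.10421,-0.54828,1.81226,-0.45559,-0.87010,1.09624,0.21415,0.03995,0.50505,-1.48661,1.35906,-2.89159
43,0.09761,-0.56113,1.82852,-0.42484,-0.84390,1.07192,0.20970,0.03704,0.50340,-1.41530,1.39132,-2.90403
44,0.09146,-0.57360,1.84441,-0.39533,-0.81841,1.04796,0.20546,0.03426,0.50167,-1.35002,1.42165,-2.91485
45,0.08574,-0.58568,1.85995,-0.36707,-0.79362,1.02434,0.20143,0.03162,0.49989,-1.29031,1.45010,-2.92409
46,0.08044,-0.59740,1.87514,-0.34001,-0.76953,1.00106,0.19761,0.02911,0.49806,-1.23579,1.47672,-2.93183
47,0.07554,-0.60877,1.88998,-0.31415,-0.74611,0.97813,0.19398,0.02672,0.49618,-1.18607,1.50159,-2.93813
48,0.07101,-0.61979,1.90448,-0.28945,-0.72336,0.95554,0.19054,0.02444,0.49428,-1.14081,1.52478,-2.94304
49,0.06685,-0.63047,1.91864,-0.26590,-0.70126,0.93330,0.18728,0.02228,0.49234,,,
# any joint saturated: no


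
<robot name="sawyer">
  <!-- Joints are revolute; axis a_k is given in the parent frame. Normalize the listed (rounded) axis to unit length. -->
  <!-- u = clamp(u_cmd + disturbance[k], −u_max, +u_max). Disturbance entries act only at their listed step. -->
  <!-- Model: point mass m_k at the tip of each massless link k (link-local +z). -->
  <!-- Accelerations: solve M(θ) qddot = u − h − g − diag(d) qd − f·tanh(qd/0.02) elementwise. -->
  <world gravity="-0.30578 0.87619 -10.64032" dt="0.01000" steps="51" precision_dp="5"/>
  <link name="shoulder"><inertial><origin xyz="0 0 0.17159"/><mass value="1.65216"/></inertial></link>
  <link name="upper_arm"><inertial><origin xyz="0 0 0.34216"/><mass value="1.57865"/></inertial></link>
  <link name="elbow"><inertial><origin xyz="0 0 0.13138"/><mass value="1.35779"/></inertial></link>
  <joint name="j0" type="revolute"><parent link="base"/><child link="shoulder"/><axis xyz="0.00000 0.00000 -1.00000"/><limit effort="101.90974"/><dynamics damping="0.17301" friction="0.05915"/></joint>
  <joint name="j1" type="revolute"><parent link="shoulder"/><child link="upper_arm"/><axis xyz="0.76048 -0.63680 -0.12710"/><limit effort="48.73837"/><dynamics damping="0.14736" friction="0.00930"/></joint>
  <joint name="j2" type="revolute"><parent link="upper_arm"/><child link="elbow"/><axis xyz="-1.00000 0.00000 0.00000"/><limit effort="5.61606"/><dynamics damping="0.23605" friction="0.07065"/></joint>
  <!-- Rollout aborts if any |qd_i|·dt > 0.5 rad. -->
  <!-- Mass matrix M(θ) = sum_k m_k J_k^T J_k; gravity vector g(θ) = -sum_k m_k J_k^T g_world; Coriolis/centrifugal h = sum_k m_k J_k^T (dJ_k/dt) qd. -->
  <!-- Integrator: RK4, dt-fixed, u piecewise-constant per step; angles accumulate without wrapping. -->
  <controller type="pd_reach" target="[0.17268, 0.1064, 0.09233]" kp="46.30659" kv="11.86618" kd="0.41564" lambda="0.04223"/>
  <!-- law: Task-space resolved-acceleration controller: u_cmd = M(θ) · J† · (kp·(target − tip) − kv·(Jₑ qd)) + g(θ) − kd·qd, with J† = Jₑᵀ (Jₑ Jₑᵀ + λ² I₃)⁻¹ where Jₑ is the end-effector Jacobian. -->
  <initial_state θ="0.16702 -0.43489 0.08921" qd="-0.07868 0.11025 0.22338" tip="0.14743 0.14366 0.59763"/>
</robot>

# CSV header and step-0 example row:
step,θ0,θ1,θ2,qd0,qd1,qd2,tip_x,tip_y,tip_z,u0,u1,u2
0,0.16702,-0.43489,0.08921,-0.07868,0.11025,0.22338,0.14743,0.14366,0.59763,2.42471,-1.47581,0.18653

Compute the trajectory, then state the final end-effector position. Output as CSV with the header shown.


step,θ0,θ1,θ2,qd0,qd1,qd2,tip_x,tip_y,tip_z,u0,u1,u2
1,0.16800,-0.43420,0.09401,0.26466,0.02308,0.70776,0.14738,0.14390,0.59752,2.18096,-0.20082,-0.12326
2,0.17178,-0.43448,0.10195,0.48782,-0.07901,0.87419,0.14805,0.14438,0.59704,2.00475,0.90225,-0.25855
3,0.17755,-0.43571,0.11120,0.66368,-0.16749,0.97081,0.14930,0.14498,0.59630,1.87161,1.88563,-0.34756
4,0.18494,-0.43773,0.12135,0.81202,-0.23757,1.05625,0.15104,0.14567,0.59532,1.77159,2.77134,-0.42125
5,0.19372,-0.44037,0.13237,0.94063,-0.28963,1.14516,0.15318,0.14639,0.59415,1.69783,3.57286,-0.48772
6,0.20370,-0.44344,0.14431,1.05390,-0.32518,1.24076,0.15566,0.14712,0.59282,1.64455,4.29946,-0.54904
7,0.21476,-0.44679,0.15725,1.15496,-0.34592,1.34323,0.15840,0.14783,0.59134,1.60648,4.95753,-0.60563
8,0.22677,-0.45028,0.17124,1.24619,-0.35344,1.45179,0.16136,0.14848,0.58973,1.57869,5.55110,-0.65739
9,0.23966,-0.45379,0.18634,1.32937,-0.34927,1.56529,0.16448,0.14906,0.58801,1.55660,6.08225,-0.70401
10,0.25334,-0.45721,0.20259,1.40571,-0.33493,1.68228,0.16773,0.14954,0.58621,1.53597,6.55149,-0.74510
11,0.26776,-0.46044,0.22002,1.47595,-0.31189,1.80111,0.17105,0.14990,0.58432,1.51299,6.95825,-0.78024
12,0.28285,-0.46341,0.23864,1.54037,-0.28165,1.91996,0.17442,0.15011,0.58237,1.48437,7.30143,-0.80907
13,0.29855,-0.46604,0.25844,1.59895,-0.24572,2.03695,0.17780,0.15017,0.58036,1.44751,7.57997,-0.83130
14,0.31480,-0.46830,0.27938,1.65138,-0.20562,2.15022,0.18117,0.15007,0.57830,1.40062,7.79342,-0.84683
15,0.33155,-0.47014,0.30143,1.69717,-0.16284,2.25801,0.18450,0.14979,0.57620,1.34282,7.94245,-0.85574
16,0.34871,-0.47154,0.32451,1.73579,-0.11882,2.35884,0.18777,0.14934,0.57406,1.27417,8.02921,-0.85837
17,0.36622,-0.47251,0.34857,1.76669,-0.07489,2.45154,0.19096,0.14872,0.57190,1.19563,8.05741,-0.85532
18,0.38400,-0.47305,0.37350,1.78942,-0.03227,2.53531,0.19406,0.14794,0.56971,1.10890,8.03228,-0.84740
19,0.40197,-0.47317,0.39922,1.80353,0.00781,2.60921,0.19705,0.14701,0.56748,1.01626,7.96074,-0.83537
20,0.42003,-0.47291,0.42562,1.80876,0.04431,2.67293,0.19992,0.14594,0.56523,0.92033,7.85079,-0.82028
21,0.43809,-0.47230,0.45262,1.80551,0.07702,2.72852,0.20266,0.14475,0.56295,0.82378,7.70912,-0.80398
22,0.45609,-0.47139,0.48013,1.79390,0.10544,2.77621,0.20527,0.14346,0.56064,0.72910,7.54292,-0.78736
23,0.47392,-0.47022,0.50808,1.77420,0.12922,2.81643,0.20775,0.14210,0.55828,0.63851,7.35921,-0.77126
24,0.49152,-0.46884,0.53640,1.74688,0.14814,2.84990,0.21010,0.14068,0.55588,0.55383,7.16437,-0.75647
25,0.50882,-0.46729,0.56502,1.71248,0.16215,2.87738,0.21233,0.13922,0.55343,0.47645,6.96395,-0.74367
26,0.52573,-0.46562,0.59389,1.67164,0.17125,2.89963,0.21442,0.13775,0.55092,0.40736,6.76259,-0.73337
27,0.54221,-0.46389,0.62295,1.62505,0.17556,2.91733,0.21639,0.13629,0.54835,0.34708,6.56407,-0.72591
28,0.55820,-0.46214,0.65218,1.57342,0.17523,2.93107,0.21825,0.13485,0.54572,0.29583,6.37138,-0.72148
29,0.57365,-0.46042,0.68152,1.51746,0.17044,2.94135,0.22000,0.13344,0.54301,0.25350,6.18678,-0.72014
30,0.58852,-0.45876,0.71095,1.45788,0.16141,2.94858,0.22165,0.13209,0.54021,0.21976,6.01196,-0.72185
31,0.60279,-0.45721,0.74045,1.39536,0.14834,2.95305,0.22320,0.13081,0.53734,0.19409,5.84808,-0.72647
32,0.61641,-0.45582,0.76997,1.33057,0.13147,2.95502,0.22467,0.12959,0.53437,0.17584,5.69595,-0.73379
33,0.62938,-0.45461,0.79950,1.26412,0.11103,2.95464,0.22607,0.12846,0.53131,0.16431,5.55604,-0.74356
34,0.64168,-0.45362,0.82902,1.19660,0.08722,2.95203,0.22739,0.12741,0.52815,0.15874,5.42861,-0.75550
35,0.65331,-0.45288,0.85850,1.12853,0.06028,2.94727,0.22866,0.12646,0.52489,0.15837,5.31372,-0.76931
36,0.66425,-0.45243,0.88793,1.06042,0.03042,2.94043,0.22987,0.12560,0.52153,0.16243,5.21131,-0.78468
37,0.67451,-0.45229,0.91727,0.99277,-0.00204,2.93180,0.23103,0.12483,0.51806,0.17019,5.12074,-0.80139
38,0.68410,-0.45248,0.94653,0.92604,-0.03669,2.92171,0.23215,0.12416,0.51449,0.18094,5.04091,-0.81923
39,0.69303,-0.45304,0.97567,0.86041,-0.07367,2.90926,0.23323,0.12358,0.51081,0.19410,4.97272,-0.83751
40,0.70131,-0.45397,1.00468,0.79617,-0.11288,2.89441,0.23428,0.12309,0.50703,0.20912,4.91629,-0.85597
41,0.70896,-0.45531,1.03353,0.73361,-0.15410,2.87734,0.23531,0.12268,0.50314,0.22550,4.87132,-0.87441
42,0.71599,-0.45706,1.06220,0.67297,-0.19713,2.85814,0.23631,0.12237,0.49915,0.24278,4.83748,-0.89262
43,0.72243,-0.45926,1.09067,0.61444,-0.24177,2.83687,0.23730,0.12213,0.49506,0.26058,4.81440,-0.91037
44,0.72829,-0.46191,1.11891,0.55819,-0.28783,2.81356,0.23827,0.12197,0.49087,0.27858,4.80173,-0.92746
45,0.73360,-0.46502,1.14692,0.50432,-0.33515,2.78826,0.23924,0.12189,0.48658,0.29647,4.79911,-0.94366
46,0.73838,-0.46861,1.17466,0.45293,-0.38352,2.76101,0.24019,0.12187,0.48220,0.31405,4.80616,-0.95879
47,0.74267,-0.47269,1.20212,0.40409,-0.43278,2.73187,0.24114,0.12191,0.47773,0.33113,4.82253,-0.97267
48,0.74647,-0.47727,1.22928,0.35781,-0.48274,2.70088,0.24209,0.12201,0.47317,0.34757,4.84785,-0.98514
49,0.74983,-0.48235,1.25612,0.31413,-0.53324,2.66812,0.24303,0.12217,0.46852,0.36326,4.88176,-0.99606
50,0.75277,-0.48794,1.28263,0.27303,-0.58410,2.63365,0.24397,0.12238,0.46380,0.37813,4.92388,-1.00529
51,0.75530,-0.49403,1.30879,0.23448,-0.63515,2.59756,0.24491,0.12263,0.45899,,,
# final tip position (m): 0.24491 0.12263 0.45899
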